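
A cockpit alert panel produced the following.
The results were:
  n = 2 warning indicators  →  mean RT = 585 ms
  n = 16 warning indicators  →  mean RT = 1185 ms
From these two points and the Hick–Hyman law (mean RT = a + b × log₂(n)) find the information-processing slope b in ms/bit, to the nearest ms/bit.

200 ms/bit

b = (RT₂ − RT₁)/(log₂ n₂ − log₂ n₁) = (1185 − 585)/(4 − 1) = 200 ms/bit.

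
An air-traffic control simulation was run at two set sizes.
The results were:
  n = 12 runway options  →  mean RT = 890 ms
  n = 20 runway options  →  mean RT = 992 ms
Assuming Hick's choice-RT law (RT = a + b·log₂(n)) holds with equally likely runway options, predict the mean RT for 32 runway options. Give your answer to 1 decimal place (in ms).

Solve the two-equation system in a and b:
  b = (992 − 890) / (log₂ 20 − log₂ 12) = 102 / (4.3219 − 3.5850) = 138.405 ms/bit
  a = 890 − 138.405 × 3.5850 = 393.822 ms
Then RT(32) = 393.822 + 138.405 × log₂ 32 = 393.822 + 138.405 × 5 ≈ 1085.849 ms.

1085.8 ms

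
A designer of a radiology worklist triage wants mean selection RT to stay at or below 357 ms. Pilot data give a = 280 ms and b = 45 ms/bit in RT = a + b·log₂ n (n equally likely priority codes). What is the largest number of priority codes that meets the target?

3

45·log₂ n ≤ 357 − 280 = 77, giving log₂ n ≤ 1.7111 and n ≤ 3.274. The largest whole number is 3.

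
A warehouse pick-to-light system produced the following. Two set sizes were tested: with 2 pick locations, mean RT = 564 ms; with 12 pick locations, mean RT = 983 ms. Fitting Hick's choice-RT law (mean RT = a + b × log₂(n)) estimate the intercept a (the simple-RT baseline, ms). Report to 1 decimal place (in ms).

401.9 ms

b = (RT₂ − RT₁)/(log₂ n₂ − log₂ n₁) = (983 − 564)/(3.5850 − 1) = 162.091 ms/bit.
a = RT₁ − b·log₂ n₁ = 564 − 162.091 × 1 = 401.909 ms.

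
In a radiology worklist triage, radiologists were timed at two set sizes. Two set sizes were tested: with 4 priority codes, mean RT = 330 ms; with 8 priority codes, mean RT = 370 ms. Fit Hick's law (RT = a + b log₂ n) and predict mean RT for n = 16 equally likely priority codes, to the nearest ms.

410 ms

With log₂ n on the abscissa the relation is linear; from the two conditions:
  b = (370 − 330) / (log₂ 8 − log₂ 4) = 40 / (3 − 2) = 40 ms/bit
  a = 330 − 40 × 2 = 250 ms
Then RT(16) = 250 + 40 × log₂ 16 = 250 + 40 × 4 ≈ 410.000 ms.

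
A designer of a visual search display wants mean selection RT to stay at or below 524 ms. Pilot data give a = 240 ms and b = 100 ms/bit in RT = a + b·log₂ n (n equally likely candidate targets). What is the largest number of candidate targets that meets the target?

100·log₂ n ≤ 524 − 240 = 284, giving log₂ n ≤ 2.8400 and n ≤ 7.160. The largest whole number is 7.

7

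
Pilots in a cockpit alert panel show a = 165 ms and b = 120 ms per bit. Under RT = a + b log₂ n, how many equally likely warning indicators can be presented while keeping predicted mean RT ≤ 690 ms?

120·log₂ n ≤ 690 − 165 = 525, giving log₂ n ≤ 4.3750 and n ≤ 20.749. The largest whole number is 20.

20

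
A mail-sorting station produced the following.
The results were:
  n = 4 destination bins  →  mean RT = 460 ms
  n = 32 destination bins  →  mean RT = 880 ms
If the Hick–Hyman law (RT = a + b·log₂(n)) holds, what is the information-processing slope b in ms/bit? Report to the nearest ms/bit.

140 ms/bit

b = (RT₂ − RT₁)/(log₂ n₂ − log₂ n₁) = (880 − 460)/(5 − 2) = 140 ms/bit.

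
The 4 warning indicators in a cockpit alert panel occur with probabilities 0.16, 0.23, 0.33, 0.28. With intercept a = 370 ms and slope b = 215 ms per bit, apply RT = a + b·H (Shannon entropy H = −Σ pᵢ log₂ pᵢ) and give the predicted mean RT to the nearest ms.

790 ms

H = 0.16·log₂(1/0.16) + 0.23·log₂(1/0.23) + 0.33·log₂(1/0.33) + 0.28·log₂(1/0.28) = 1.9527 bits.
RT = 370 + 215 × 1.9527 = 789.84 ms.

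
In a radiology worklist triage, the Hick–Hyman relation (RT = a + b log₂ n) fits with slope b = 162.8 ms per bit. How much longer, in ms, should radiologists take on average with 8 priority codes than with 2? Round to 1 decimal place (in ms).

325.6 ms

The intercept a cancels: ΔRT = b·(log₂ n₂ − log₂ n₁) = b·log₂(n₂/n₁).
log₂(8) − log₂(2) = log₂(8/2) = log₂(4) = 2.
ΔRT = 162.8 × 2.0000 = 325.600 ms.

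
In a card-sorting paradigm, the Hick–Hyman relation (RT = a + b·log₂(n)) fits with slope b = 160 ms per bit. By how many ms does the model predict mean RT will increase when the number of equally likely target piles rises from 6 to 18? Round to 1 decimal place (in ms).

The intercept a cancels: ΔRT = b·(log₂ n₂ − log₂ n₁) = b·log₂(n₂/n₁).
log₂(18) − log₂(6) = 4.1699 − 2.5850 = 1.5850.
ΔRT = 160 × 1.5850 = 253.594 ms.

253.6 ms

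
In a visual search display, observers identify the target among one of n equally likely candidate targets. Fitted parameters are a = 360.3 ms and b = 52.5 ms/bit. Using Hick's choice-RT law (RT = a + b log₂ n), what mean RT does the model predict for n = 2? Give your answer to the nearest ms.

log₂(2) = 1 bits, so RT = 360.3 + 52.5 × 1 ≈ 412.800 ms.

413 ms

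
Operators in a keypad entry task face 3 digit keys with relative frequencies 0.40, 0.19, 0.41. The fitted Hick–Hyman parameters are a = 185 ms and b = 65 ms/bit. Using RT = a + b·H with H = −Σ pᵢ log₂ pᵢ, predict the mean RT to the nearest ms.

283 ms

Entropy contributions −pᵢ log₂ pᵢ: 0.5288, 0.4552, 0.5274; sum H = 1.5114 bits.
RT = a + bH = 185 + 65·1.5114 = 283.24 ms.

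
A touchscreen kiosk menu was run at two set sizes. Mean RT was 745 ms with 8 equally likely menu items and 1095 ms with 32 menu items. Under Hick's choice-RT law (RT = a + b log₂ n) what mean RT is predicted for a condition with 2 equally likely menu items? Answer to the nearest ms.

395 ms

RT is linear in log₂ n, so two points fix the line:
  b = (1095 − 745) / (log₂ 32 − log₂ 8) = 350 / (5 − 3) = 175 ms/bit
  a = 745 − 175 × 3 = 220 ms
Then RT(2) = 220 + 175 × log₂ 2 = 220 + 175 × 1 ≈ 395.000 ms.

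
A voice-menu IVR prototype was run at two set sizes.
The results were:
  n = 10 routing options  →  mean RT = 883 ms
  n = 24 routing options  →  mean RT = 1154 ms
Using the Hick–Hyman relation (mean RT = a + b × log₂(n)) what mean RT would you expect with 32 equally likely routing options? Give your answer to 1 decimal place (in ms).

1243.1 ms

Fit slope and intercept:
  b = (1154 − 883) / (log₂ 24 − log₂ 10) = 271 / (4.5850 − 3.3219) = 214.563 ms/bit
  a = 883 − 214.563 × 3.3219 = 170.238 ms
Then RT(32) = 170.238 + 214.563 × log₂ 32 = 170.238 + 214.563 × 5 ≈ 1243.052 ms.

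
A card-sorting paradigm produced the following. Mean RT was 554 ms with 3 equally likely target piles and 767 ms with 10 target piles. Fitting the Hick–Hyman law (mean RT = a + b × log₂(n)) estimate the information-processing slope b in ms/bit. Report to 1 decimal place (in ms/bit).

122.6 ms/bit

b = (RT₂ − RT₁)/(log₂ n₂ − log₂ n₁) = (767 − 554)/(3.3219 − 1.5850) = 122.628 ms/bit.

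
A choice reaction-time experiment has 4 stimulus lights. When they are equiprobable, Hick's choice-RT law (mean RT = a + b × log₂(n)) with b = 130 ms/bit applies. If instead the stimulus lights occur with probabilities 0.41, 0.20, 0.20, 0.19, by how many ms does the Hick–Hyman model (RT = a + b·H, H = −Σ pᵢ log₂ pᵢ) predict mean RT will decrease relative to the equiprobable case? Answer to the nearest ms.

Equiprobable entropy H₀ = log₂ 4 = 2.0000 bits.
Skewed entropy H = −Σ pᵢ log₂ pᵢ = 1.9114 bits.
ΔRT = b·(H₀ − H) = 130 × 0.0886 = 11.52 ms.

12 ms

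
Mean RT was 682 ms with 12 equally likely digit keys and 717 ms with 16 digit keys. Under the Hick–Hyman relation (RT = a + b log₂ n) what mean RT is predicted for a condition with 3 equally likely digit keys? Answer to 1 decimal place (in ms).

RT is linear in log₂ n, so two points fix the line:
  b = (717 − 682) / (log₂ 16 − log₂ 12) = 35 / (4 − 3.5850) = 84.330 ms/bit
  a = 682 − 84.330 × 3.5850 = 379.681 ms
Then RT(3) = 379.681 + 84.330 × log₂ 3 = 379.681 + 84.330 × 1.5850 ≈ 513.341 ms.

513.3 ms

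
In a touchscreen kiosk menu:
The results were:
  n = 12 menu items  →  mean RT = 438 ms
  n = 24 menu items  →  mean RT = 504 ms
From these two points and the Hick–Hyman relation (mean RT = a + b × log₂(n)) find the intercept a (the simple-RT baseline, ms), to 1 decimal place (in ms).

201.4 ms

Slope: b = (504 − 438) / (log₂ 24 − log₂ 12) = 66/1.0000 = 66.000 ms/bit.
Intercept: a = 438 − 66.000·log₂(12) = 201.392 ms.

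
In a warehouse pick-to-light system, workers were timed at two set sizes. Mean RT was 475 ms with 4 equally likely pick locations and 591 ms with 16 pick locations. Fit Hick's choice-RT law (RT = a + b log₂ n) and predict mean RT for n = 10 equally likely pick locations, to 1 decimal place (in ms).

551.7 ms

With log₂ n on the abscissa the relation is linear; from the two conditions:
  b = (591 − 475) / (log₂ 16 − log₂ 4) = 116 / (4 − 2) = 58.000 ms/bit
  a = 475 − 58.000 × 2 = 359.000 ms
Then RT(10) = 359.000 + 58.000 × log₂ 10 = 359.000 + 58.000 × 3.3219 ≈ 551.672 ms.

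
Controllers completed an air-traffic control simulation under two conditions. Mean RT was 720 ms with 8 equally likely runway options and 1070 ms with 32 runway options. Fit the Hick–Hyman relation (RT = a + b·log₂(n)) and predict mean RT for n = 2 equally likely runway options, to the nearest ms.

370 ms

RT is linear in log₂ n, so two points fix the line:
  b = (1070 − 720) / (log₂ 32 − log₂ 8) = 350 / (5 − 3) = 175 ms/bit
  a = 720 − 175 × 3 = 195 ms
Then RT(2) = 195 + 175 × log₂ 2 = 195 + 175 × 1 ≈ 370.000 ms.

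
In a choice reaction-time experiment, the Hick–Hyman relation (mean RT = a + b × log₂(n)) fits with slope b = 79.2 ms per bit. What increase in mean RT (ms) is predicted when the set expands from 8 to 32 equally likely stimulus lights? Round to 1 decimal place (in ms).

158.4 ms

The intercept a cancels: ΔRT = b·(log₂ n₂ − log₂ n₁) = b·log₂(n₂/n₁).
log₂(32) − log₂(8) = log₂(32/8) = log₂(4) = 2.
ΔRT = 79.2 × 2.0000 = 158.400 ms.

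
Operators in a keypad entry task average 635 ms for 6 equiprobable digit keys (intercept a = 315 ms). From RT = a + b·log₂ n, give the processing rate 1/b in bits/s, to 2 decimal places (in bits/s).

b = (635 − 315)/log₂ 6 = 320/2.5850 = 123.793 ms per bit = 0.12379 s/bit; the reciprocal is 8.078 bits/s.

8.08 bits/s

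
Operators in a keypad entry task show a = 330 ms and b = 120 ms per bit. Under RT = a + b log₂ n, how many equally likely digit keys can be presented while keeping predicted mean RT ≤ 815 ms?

16

Information budget: (815 − 330)/120 = 4.0417 bits, so n ≤ 2^4.0417 = 16.469 → at most 16.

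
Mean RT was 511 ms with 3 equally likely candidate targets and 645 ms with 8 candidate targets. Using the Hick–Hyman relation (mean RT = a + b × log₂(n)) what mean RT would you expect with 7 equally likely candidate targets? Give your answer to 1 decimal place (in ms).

Solve the two-equation system in a and b:
  b = (645 − 511) / (log₂ 8 − log₂ 3) = 134 / (3 − 1.5850) = 94.697 ms/bit
  a = 511 − 94.697 × 1.5850 = 360.909 ms
Then RT(7) = 360.909 + 94.697 × log₂ 7 = 360.909 + 94.697 × 2.8074 ≈ 626.757 ms.

626.8 ms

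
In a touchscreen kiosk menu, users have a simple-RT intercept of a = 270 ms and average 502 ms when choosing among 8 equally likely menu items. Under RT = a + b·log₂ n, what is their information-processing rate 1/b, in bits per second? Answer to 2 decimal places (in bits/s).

Choice component = 502 − 270 = 232 ms over log₂(8) = 3 bits.
b = 232 / 3 = 77.333 ms/bit, so 1/b = 12.931 bits/s.

12.93 bits/s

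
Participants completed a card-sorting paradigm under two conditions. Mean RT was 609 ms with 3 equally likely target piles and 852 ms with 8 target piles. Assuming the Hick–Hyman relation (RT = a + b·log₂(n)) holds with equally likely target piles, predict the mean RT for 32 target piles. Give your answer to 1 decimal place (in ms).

RT is linear in log₂ n, so two points fix the line:
  b = (852 − 609) / (log₂ 8 − log₂ 3) = 243 / (3 − 1.5850) = 171.727 ms/bit
  a = 609 − 171.727 × 1.5850 = 336.819 ms
Then RT(32) = 336.819 + 171.727 × log₂ 32 = 336.819 + 171.727 × 5 ≈ 1195.454 ms.

1195.5 ms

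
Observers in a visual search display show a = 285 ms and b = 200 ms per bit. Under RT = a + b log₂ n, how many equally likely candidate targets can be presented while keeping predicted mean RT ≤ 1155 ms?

200·log₂ n ≤ 1155 − 285 = 870, giving log₂ n ≤ 4.3500 and n ≤ 20.393. The largest whole number is 20.

20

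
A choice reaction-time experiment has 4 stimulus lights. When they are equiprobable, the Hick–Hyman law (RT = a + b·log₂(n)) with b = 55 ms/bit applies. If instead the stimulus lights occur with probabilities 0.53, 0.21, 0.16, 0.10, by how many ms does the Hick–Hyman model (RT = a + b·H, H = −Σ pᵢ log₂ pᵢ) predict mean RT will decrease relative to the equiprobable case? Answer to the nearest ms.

Equiprobable entropy H₀ = log₂ 4 = 2.0000 bits.
Skewed entropy H = −Σ pᵢ log₂ pᵢ = 1.7135 bits.
ΔRT = b·(H₀ − H) = 55 × 0.2865 = 15.76 ms.

16 ms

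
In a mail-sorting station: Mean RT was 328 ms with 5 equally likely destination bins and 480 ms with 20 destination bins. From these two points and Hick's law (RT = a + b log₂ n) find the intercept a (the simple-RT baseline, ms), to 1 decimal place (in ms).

Slope: b = (480 − 328) / (log₂ 20 − log₂ 5) = 152/2.0000 = 76.000 ms/bit.
Intercept: a = 328 − 76.000·log₂(5) = 151.533 ms.

151.5 ms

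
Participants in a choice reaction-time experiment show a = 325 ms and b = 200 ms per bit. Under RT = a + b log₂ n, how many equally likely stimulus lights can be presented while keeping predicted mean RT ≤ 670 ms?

3

200·log₂ n ≤ 670 − 325 = 345, giving log₂ n ≤ 1.7250 and n ≤ 3.306. The largest whole number is 3.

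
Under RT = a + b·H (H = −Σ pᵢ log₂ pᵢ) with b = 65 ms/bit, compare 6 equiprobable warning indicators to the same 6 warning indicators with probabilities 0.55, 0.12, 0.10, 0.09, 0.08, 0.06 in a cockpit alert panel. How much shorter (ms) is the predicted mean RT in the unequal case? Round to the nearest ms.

Equiprobable entropy H₀ = log₂ 6 = 2.5850 bits.
Skewed entropy H = −Σ pᵢ log₂ pᵢ = 2.0213 bits.
ΔRT = b·(H₀ − H) = 65 × 0.5636 = 36.64 ms.

37 ms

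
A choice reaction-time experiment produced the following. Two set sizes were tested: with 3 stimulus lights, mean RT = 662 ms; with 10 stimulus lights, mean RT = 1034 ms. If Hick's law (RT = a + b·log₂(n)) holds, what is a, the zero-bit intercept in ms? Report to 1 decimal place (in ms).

b = (RT₂ − RT₁)/(log₂ n₂ − log₂ n₁) = (1034 − 662)/(3.3219 − 1.5850) = 214.167 ms/bit.
a = RT₁ − b·log₂ n₁ = 662 − 214.167 × 1.5850 = 322.554 ms.

322.6 ms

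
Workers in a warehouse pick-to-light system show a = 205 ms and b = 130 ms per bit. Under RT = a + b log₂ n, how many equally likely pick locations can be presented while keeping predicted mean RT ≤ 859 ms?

130·log₂ n ≤ 859 − 205 = 654, giving log₂ n ≤ 5.0308 and n ≤ 32.690. The largest whole number is 32.

32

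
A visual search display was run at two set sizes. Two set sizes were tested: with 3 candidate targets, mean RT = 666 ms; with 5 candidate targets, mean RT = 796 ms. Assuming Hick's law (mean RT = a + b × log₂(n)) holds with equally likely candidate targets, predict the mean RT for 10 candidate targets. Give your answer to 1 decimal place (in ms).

972.4 ms

With log₂ n on the abscissa the relation is linear; from the two conditions:
  b = (796 − 666) / (log₂ 5 − log₂ 3) = 130 / (2.3219 − 1.5850) = 176.399 ms/bit
  a = 666 − 176.399 × 1.5850 = 386.414 ms
Then RT(10) = 386.414 + 176.399 × log₂ 10 = 386.414 + 176.399 × 3.3219 ≈ 972.399 ms.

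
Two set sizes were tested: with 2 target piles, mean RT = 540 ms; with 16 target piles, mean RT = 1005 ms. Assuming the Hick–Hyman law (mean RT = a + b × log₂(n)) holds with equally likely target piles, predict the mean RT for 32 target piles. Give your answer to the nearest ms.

1160 ms

Fit slope and intercept:
  b = (1005 − 540) / (log₂ 16 − log₂ 2) = 465 / (4 − 1) = 155 ms/bit
  a = 540 − 155 × 1 = 385 ms
Then RT(32) = 385 + 155 × log₂ 32 = 385 + 155 × 5 ≈ 1160.000 ms.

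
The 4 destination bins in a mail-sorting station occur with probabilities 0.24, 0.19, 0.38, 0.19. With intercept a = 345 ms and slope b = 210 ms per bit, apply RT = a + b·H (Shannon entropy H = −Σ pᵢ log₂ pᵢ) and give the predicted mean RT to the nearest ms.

751 ms

Entropy contributions −pᵢ log₂ pᵢ: 0.4941, 0.4552, 0.5305, 0.4552; sum H = 1.9350 bits.
RT = a + bH = 345 + 210·1.9350 = 751.36 ms.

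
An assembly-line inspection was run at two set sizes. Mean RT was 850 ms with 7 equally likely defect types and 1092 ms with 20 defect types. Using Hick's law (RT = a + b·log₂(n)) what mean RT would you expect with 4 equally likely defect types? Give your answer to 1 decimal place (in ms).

721.0 ms

Fit slope and intercept:
  b = (1092 − 850) / (log₂ 20 − log₂ 7) = 242 / (4.3219 − 2.8074) = 159.781 ms/bit
  a = 850 − 159.781 × 2.8074 = 401.438 ms
Then RT(4) = 401.438 + 159.781 × log₂ 4 = 401.438 + 159.781 × 2 ≈ 721.000 ms.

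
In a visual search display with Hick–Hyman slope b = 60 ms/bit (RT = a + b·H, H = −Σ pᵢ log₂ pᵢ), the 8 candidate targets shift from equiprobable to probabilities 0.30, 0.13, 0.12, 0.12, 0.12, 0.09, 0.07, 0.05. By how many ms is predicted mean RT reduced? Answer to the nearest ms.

12 ms

The RT saving is b·ΔH. Equiprobable H₀ = log₂(8) = 3.0000 bits; with the given probabilities H = 2.8022 bits.
b·(H₀ − H) = 60 × (3.0000 − 2.8022) = 11.87 ms.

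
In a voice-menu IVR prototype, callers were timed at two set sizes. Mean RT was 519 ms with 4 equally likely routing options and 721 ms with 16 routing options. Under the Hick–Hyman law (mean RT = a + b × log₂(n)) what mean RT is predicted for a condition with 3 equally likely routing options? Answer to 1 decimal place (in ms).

477.1 ms

Solve the two-equation system in a and b:
  b = (721 − 519) / (log₂ 16 − log₂ 4) = 202 / (4 − 2) = 101.000 ms/bit
  a = 519 − 101.000 × 2 = 317.000 ms
Then RT(3) = 317.000 + 101.000 × log₂ 3 = 317.000 + 101.000 × 1.5850 ≈ 477.081 ms.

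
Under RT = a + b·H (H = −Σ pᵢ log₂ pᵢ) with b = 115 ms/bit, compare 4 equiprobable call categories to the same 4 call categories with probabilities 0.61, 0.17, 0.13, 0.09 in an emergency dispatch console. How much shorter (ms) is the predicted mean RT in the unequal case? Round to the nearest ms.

The RT saving is b·ΔH. Equiprobable H₀ = log₂(4) = 2.0000 bits; with the given probabilities H = 1.5649 bits.
b·(H₀ − H) = 115 × (2.0000 − 1.5649) = 50.04 ms.

50 ms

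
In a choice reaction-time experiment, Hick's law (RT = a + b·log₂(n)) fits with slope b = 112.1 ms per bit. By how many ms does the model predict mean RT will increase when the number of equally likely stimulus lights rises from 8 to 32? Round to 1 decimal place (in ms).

The intercept a cancels: ΔRT = b·(log₂ n₂ − log₂ n₁) = b·log₂(n₂/n₁).
log₂(32) − log₂(8) = log₂(32/8) = log₂(4) = 2.
ΔRT = 112.1 × 2.0000 = 224.200 ms.

224.2 ms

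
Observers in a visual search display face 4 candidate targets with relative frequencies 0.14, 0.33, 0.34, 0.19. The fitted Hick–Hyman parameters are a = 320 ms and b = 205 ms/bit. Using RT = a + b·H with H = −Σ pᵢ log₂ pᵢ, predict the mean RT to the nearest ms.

711 ms

Entropy contributions −pᵢ log₂ pᵢ: 0.3971, 0.5278, 0.5292, 0.4552; sum H = 1.9093 bits.
RT = a + bH = 320 + 205·1.9093 = 711.41 ms.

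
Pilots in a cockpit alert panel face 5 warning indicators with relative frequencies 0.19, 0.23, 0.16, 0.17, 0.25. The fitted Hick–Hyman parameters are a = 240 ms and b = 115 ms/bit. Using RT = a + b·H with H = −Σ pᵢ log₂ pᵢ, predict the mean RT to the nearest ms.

H = 0.19·log₂(1/0.19) + 0.23·log₂(1/0.23) + 0.16·log₂(1/0.16) + 0.17·log₂(1/0.17) + 0.25·log₂(1/0.25) = 2.3005 bits.
RT = 240 + 115 × 2.3005 = 504.56 ms.

505 ms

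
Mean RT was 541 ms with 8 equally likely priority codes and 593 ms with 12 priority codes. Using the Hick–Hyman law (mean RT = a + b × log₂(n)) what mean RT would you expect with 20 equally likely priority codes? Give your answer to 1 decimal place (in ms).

658.5 ms

With log₂ n on the abscissa the relation is linear; from the two conditions:
  b = (593 − 541) / (log₂ 12 − log₂ 8) = 52 / (3.5850 − 3) = 88.895 ms/bit
  a = 541 − 88.895 × 3 = 274.316 ms
Then RT(20) = 274.316 + 88.895 × log₂ 20 = 274.316 + 88.895 × 4.3219 ≈ 658.512 ms.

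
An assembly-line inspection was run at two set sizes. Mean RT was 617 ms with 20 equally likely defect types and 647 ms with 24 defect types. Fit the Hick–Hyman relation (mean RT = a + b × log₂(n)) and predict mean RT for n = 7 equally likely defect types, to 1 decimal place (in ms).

444.3 ms

Solve the two-equation system in a and b:
  b = (647 − 617) / (log₂ 24 − log₂ 20) = 30 / (4.5850 − 4.3219) = 114.054 ms/bit
  a = 617 − 114.054 × 4.3219 = 124.069 ms
Then RT(7) = 124.069 + 114.054 × log₂ 7 = 124.069 + 114.054 × 2.8074 ≈ 444.258 ms.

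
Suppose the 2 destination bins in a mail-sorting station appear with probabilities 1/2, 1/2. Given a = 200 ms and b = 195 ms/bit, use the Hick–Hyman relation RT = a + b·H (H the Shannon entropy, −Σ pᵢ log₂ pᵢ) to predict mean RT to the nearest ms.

Each term −pᵢ log₂ pᵢ: 0.5·1 + 0.5·1; summed, H = 1.000 bits.
Mean RT = a + bH = 200 + 195·1.000 = 395.00 ms.

395 ms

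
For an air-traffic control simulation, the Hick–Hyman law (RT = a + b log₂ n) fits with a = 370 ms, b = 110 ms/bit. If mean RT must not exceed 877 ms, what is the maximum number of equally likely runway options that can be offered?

Information budget: (877 − 370)/110 = 4.6091 bits, so n ≤ 2^4.6091 = 24.405 → at most 24.

24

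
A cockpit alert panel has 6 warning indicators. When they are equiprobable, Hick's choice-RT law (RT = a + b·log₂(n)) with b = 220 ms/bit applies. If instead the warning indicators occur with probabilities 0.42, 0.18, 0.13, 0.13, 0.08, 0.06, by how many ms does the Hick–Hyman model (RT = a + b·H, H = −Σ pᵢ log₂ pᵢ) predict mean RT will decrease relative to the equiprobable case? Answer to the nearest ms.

69 ms

Equiprobable entropy H₀ = log₂ 6 = 2.5850 bits.
Skewed entropy H = −Σ pᵢ log₂ pᵢ = 2.2713 bits.
ΔRT = b·(H₀ − H) = 220 × 0.3137 = 69.01 ms.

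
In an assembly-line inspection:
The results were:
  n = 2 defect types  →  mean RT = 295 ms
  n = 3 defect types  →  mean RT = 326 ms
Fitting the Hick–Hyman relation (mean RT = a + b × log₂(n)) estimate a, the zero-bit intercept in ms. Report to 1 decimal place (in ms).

242.0 ms

b = (RT₂ − RT₁)/(log₂ n₂ − log₂ n₁) = (326 − 295)/(1.5850 − 1) = 52.995 ms/bit.
Intercept: a = 295 − 52.995·log₂(2) = 242.005 ms.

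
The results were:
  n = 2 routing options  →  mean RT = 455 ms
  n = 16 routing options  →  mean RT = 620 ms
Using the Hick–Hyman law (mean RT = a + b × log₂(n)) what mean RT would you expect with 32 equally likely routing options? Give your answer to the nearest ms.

675 ms

With log₂ n on the abscissa the relation is linear; from the two conditions:
  b = (620 − 455) / (log₂ 16 − log₂ 2) = 165 / (4 − 1) = 55 ms/bit
  a = 455 − 55 × 1 = 400 ms
Then RT(32) = 400 + 55 × log₂ 32 = 400 + 55 × 5 ≈ 675.000 ms.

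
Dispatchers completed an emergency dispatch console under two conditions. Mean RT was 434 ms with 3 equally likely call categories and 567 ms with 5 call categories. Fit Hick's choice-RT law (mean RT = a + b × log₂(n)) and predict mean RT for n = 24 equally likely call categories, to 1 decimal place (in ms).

Solve the two-equation system in a and b:
  b = (567 − 434) / (log₂ 5 − log₂ 3) = 133 / (2.3219 − 1.5850) = 180.470 ms/bit
  a = 434 − 180.470 × 1.5850 = 147.962 ms
Then RT(24) = 147.962 + 180.470 × log₂ 24 = 147.962 + 180.470 × 4.5850 ≈ 975.409 ms.

975.4 ms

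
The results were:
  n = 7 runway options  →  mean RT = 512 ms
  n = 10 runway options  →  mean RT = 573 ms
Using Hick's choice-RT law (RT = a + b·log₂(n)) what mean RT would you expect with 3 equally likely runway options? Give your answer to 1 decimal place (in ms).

367.1 ms

Fit slope and intercept:
  b = (573 − 512) / (log₂ 10 − log₂ 7) = 61 / (3.3219 − 2.8074) = 118.545 ms/bit
  a = 512 − 118.545 × 2.8074 = 179.203 ms
Then RT(3) = 179.203 + 118.545 × log₂ 3 = 179.203 + 118.545 × 1.5850 ≈ 367.092 ms.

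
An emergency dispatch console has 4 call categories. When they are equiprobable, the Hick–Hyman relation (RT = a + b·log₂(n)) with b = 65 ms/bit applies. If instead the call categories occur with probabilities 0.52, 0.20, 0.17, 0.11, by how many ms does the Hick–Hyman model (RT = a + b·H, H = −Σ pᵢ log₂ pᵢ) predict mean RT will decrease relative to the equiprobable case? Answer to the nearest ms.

The RT saving is b·ΔH. Equiprobable H₀ = log₂(4) = 2.0000 bits; with the given probabilities H = 1.7398 bits.
b·(H₀ − H) = 65 × (2.0000 − 1.7398) = 16.91 ms.

17 ms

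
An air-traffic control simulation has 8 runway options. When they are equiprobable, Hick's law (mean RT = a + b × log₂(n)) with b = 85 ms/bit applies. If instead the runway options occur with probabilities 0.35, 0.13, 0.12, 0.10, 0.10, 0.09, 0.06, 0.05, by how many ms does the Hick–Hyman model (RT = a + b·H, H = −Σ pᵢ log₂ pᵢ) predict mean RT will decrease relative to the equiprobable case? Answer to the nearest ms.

24 ms

The RT saving is b·ΔH. Equiprobable H₀ = log₂(8) = 3.0000 bits; with the given probabilities H = 2.7165 bits.
b·(H₀ − H) = 85 × (3.0000 − 2.7165) = 24.10 ms.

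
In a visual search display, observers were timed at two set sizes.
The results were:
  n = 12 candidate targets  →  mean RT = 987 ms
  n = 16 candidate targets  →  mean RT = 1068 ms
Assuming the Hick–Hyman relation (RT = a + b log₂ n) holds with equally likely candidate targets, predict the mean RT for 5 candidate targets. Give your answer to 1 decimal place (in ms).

740.5 ms

RT is linear in log₂ n, so two points fix the line:
  b = (1068 − 987) / (log₂ 16 − log₂ 12) = 81 / (4 − 3.5850) = 195.163 ms/bit
  a = 987 − 195.163 × 3.5850 = 287.348 ms
Then RT(5) = 287.348 + 195.163 × log₂ 5 = 287.348 + 195.163 × 2.3219 ≈ 740.502 ms.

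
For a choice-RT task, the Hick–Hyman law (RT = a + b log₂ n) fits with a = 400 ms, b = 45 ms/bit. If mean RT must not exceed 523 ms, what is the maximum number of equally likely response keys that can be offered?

6

45·log₂ n ≤ 523 − 400 = 123, giving log₂ n ≤ 2.7333 and n ≤ 6.650. The largest whole number is 6.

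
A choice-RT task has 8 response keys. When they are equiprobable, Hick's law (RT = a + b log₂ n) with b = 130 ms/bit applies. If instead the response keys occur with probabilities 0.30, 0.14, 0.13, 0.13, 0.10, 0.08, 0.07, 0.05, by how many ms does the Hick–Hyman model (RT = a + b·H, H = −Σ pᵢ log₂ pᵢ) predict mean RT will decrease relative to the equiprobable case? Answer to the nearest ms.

The RT saving is b·ΔH. Equiprobable H₀ = log₂(8) = 3.0000 bits; with the given probabilities H = 2.7918 bits.
b·(H₀ − H) = 130 × (3.0000 − 2.7918) = 27.06 ms.

27 ms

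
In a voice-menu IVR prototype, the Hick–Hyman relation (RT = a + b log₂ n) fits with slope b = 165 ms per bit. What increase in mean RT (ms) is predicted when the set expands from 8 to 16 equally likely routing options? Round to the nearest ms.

The intercept a cancels: ΔRT = b·(log₂ n₂ − log₂ n₁) = b·log₂(n₂/n₁).
log₂(16) − log₂(8) = log₂(16/8) = log₂(2) = 1.
ΔRT = 165 × 1.0000 = 165.000 ms.

165 ms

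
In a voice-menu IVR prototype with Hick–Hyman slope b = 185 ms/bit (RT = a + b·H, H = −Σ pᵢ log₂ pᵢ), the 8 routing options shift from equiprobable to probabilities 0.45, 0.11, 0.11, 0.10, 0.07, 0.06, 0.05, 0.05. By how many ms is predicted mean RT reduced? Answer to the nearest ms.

The RT saving is b·ΔH. Equiprobable H₀ = log₂(8) = 3.0000 bits; with the given probabilities H = 2.4954 bits.
b·(H₀ − H) = 185 × (3.0000 − 2.4954) = 93.34 ms.

93 ms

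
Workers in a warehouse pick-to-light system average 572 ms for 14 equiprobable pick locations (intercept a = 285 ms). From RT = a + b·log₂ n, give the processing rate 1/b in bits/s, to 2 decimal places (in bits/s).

Choice component = 572 − 285 = 287 ms over log₂(14) = 3.8074 bits.
b = 287 / 3.8074 = 75.380 ms/bit, so 1/b = 13.266 bits/s.

13.27 bits/s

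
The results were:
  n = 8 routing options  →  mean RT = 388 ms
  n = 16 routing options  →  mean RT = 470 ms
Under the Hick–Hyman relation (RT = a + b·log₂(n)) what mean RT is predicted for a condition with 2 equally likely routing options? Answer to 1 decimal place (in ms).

With log₂ n on the abscissa the relation is linear; from the two conditions:
  b = (470 − 388) / (log₂ 16 − log₂ 8) = 82 / (4 − 3) = 82.000 ms/bit
  a = 388 − 82.000 × 3 = 142.000 ms
Then RT(2) = 142.000 + 82.000 × log₂ 2 = 142.000 + 82.000 × 1 ≈ 224.000 ms.

224.0 ms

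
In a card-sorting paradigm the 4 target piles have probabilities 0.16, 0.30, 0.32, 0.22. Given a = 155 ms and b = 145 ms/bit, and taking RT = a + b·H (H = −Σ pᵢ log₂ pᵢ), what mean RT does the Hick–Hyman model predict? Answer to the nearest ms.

438 ms

Entropy contributions −pᵢ log₂ pᵢ: 0.4230, 0.5211, 0.5260, 0.4806; sum H = 1.9507 bits.
RT = a + bH = 155 + 145·1.9507 = 437.85 ms.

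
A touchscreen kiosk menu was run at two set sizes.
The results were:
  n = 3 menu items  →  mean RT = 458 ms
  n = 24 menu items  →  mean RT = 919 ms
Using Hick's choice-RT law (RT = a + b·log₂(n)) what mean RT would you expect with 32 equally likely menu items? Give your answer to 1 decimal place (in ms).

982.8 ms

With log₂ n on the abscissa the relation is linear; from the two conditions:
  b = (919 − 458) / (log₂ 24 − log₂ 3) = 461 / (4.5850 − 1.5850) = 153.667 ms/bit
  a = 458 − 153.667 × 1.5850 = 214.444 ms
Then RT(32) = 214.444 + 153.667 × log₂ 32 = 214.444 + 153.667 × 5 ≈ 982.777 ms.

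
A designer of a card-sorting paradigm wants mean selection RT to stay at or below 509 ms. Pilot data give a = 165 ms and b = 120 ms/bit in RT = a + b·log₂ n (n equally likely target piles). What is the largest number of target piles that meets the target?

7

Set 165 + 120·log₂ n ≤ 509 → log₂ n ≤ (509 − 165)/120 = 2.8667.
So n ≤ 2^2.8667 = 7.294; the largest integer n is 7.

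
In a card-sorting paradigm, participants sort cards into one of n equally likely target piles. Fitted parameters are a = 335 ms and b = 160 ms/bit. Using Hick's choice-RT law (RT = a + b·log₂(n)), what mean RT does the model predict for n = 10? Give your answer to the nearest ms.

log₂(10) = 3.3219 bits, so RT = 335 + 160 × 3.3219 ≈ 866.508 ms.

867 ms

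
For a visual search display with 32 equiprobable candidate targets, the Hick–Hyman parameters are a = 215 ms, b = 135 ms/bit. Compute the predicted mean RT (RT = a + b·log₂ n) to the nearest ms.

890 ms

log₂(32) = 5 bits, so RT = 215 + 135 × 5 ≈ 890.000 ms.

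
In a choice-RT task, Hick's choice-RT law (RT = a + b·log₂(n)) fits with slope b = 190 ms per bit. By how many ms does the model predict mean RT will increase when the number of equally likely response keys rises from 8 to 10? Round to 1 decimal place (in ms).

61.2 ms

ΔRT = (a + b log₂ n₂) − (a + b log₂ n₁) = b·(log₂ n₂ − log₂ n₁).
log₂(10) − log₂(8) = 3.3219 − 3 = 0.3219.
ΔRT = 190 × 0.3219 = 61.166 ms.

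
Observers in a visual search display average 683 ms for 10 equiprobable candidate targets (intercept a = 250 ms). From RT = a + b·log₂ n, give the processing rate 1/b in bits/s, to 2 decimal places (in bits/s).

7.67 bits/s

b = (683 − 250)/log₂ 10 = 433/3.3219 = 130.346 ms per bit = 0.13035 s/bit; the reciprocal is 7.672 bits/s.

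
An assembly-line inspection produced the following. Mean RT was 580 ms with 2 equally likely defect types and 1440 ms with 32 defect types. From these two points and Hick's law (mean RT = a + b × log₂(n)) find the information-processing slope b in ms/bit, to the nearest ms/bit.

b = (RT₂ − RT₁)/(log₂ n₂ − log₂ n₁) = (1440 − 580)/(5 − 1) = 215 ms/bit.

215 ms/bit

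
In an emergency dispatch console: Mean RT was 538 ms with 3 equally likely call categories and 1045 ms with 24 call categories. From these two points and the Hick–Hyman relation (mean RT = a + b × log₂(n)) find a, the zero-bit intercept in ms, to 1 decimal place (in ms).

270.1 ms

b = (RT₂ − RT₁)/(log₂ n₂ − log₂ n₁) = (1045 − 538)/(4.5850 − 1.5850) = 169.000 ms/bit.
Intercept: a = 538 − 169.000·log₂(3) = 270.141 ms.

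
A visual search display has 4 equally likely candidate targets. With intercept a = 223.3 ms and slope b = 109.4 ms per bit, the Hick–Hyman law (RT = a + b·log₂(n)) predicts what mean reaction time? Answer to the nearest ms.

log₂(4) = 2 bits, so RT = 223.3 + 109.4 × 2 ≈ 442.100 ms.

442 ms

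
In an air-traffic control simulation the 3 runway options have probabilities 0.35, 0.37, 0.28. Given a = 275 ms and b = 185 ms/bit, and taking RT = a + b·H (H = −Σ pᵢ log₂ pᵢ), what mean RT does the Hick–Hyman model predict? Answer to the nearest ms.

566 ms

Entropy contributions −pᵢ log₂ pᵢ: 0.5301, 0.5307, 0.5142; sum H = 1.5751 bits.
RT = a + bH = 275 + 185·1.5751 = 566.38 ms.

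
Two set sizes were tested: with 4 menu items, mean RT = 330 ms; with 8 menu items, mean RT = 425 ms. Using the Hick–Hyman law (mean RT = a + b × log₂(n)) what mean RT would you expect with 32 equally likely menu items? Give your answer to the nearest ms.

615 ms

With log₂ n on the abscissa the relation is linear; from the two conditions:
  b = (425 − 330) / (log₂ 8 − log₂ 4) = 95 / (3 − 2) = 95 ms/bit
  a = 330 − 95 × 2 = 140 ms
Then RT(32) = 140 + 95 × log₂ 32 = 140 + 95 × 5 ≈ 615.000 ms.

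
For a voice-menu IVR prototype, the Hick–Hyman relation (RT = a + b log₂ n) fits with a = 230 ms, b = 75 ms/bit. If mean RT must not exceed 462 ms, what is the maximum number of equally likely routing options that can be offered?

Information budget: (462 − 230)/75 = 3.0933 bits, so n ≤ 2^3.0933 = 8.535 → at most 8.

8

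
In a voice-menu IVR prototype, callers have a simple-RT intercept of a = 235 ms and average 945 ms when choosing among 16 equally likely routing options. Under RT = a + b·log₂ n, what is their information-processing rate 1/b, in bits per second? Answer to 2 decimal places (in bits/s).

b = (945 − 235)/log₂ 16 = 710/4 = 177.500 ms per bit = 0.17750 s/bit; the reciprocal is 5.634 bits/s.

5.63 bits/s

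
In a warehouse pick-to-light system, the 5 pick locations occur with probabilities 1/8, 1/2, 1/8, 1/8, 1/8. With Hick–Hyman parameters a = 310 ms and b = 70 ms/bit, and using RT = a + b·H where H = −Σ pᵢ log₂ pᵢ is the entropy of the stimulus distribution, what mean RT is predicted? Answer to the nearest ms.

H = −Σ pᵢ log₂ pᵢ = 0.125·3 + 0.5·1 + 0.125·3 + 0.125·3 + 0.125·3 = 2.000 bits.
RT = 310 + 70 × 2.000 = 450.00 ms.

450 ms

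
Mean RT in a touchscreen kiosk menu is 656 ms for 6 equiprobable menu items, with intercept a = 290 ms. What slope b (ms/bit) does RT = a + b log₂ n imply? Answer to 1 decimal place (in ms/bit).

141.6 ms/bit

log₂(6) = 2.5850 bits.
b = (RT − a)/log₂ n = (656 − 290) / 2.5850 = 141.588 ms/bit.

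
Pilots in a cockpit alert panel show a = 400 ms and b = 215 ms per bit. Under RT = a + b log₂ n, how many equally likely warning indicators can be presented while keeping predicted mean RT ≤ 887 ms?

4

Set 400 + 215·log₂ n ≤ 887 → log₂ n ≤ (887 − 400)/215 = 2.2651.
So n ≤ 2^2.2651 = 4.807; the largest integer n is 4.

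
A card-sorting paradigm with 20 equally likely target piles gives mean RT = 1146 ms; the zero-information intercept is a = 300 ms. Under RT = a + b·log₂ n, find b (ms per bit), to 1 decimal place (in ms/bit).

195.7 ms/bit

log₂(20) = 4.3219 bits.
b = (RT − a)/log₂ n = (1146 − 300) / 4.3219 = 195.746 ms/bit.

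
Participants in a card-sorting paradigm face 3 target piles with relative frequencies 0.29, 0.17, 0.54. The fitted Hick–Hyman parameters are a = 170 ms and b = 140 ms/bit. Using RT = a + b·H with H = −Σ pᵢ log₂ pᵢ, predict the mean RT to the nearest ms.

Entropy contributions −pᵢ log₂ pᵢ: 0.5179, 0.4346, 0.4800; sum H = 1.4325 bits.
RT = a + bH = 170 + 140·1.4325 = 370.55 ms.

371 ms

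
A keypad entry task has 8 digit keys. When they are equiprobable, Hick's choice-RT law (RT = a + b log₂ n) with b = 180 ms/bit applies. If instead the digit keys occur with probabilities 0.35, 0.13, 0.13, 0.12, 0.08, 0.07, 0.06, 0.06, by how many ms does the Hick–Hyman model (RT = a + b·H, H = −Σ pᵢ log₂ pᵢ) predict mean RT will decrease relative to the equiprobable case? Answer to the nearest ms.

52 ms

Equiprobable entropy H₀ = log₂ 8 = 3.0000 bits.
Skewed entropy H = −Σ pᵢ log₂ pᵢ = 2.7096 bits.
ΔRT = b·(H₀ − H) = 180 × 0.2904 = 52.27 ms.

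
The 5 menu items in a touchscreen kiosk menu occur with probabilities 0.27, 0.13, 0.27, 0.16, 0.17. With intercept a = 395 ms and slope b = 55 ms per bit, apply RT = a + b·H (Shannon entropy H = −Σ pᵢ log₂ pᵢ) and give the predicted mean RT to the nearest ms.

519 ms

Entropy contributions −pᵢ log₂ pᵢ: 0.5100, 0.3826, 0.5100, 0.4230, 0.4346; sum H = 2.2603 bits.
RT = a + bH = 395 + 55·2.2603 = 519.32 ms.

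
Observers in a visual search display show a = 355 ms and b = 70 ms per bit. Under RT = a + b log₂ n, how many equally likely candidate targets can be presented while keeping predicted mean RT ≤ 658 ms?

20

Set 355 + 70·log₂ n ≤ 658 → log₂ n ≤ (658 − 355)/70 = 4.3286.
So n ≤ 2^4.3286 = 20.092; the largest integer n is 20.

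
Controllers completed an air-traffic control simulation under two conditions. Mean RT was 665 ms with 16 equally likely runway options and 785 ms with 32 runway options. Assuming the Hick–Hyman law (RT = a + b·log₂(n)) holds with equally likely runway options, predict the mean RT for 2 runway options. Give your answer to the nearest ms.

With log₂ n on the abscissa the relation is linear; from the two conditions:
  b = (785 − 665) / (log₂ 32 − log₂ 16) = 120 / (5 − 4) = 120 ms/bit
  a = 665 − 120 × 4 = 185 ms
Then RT(2) = 185 + 120 × log₂ 2 = 185 + 120 × 1 ≈ 305.000 ms.

305 ms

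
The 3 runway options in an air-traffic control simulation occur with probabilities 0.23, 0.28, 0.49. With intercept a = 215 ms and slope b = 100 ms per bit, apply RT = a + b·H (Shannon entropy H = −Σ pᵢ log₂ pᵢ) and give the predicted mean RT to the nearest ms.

366 ms

Entropy contributions −pᵢ log₂ pᵢ: 0.4877, 0.5142, 0.5043; sum H = 1.5062 bits.
RT = a + bH = 215 + 100·1.5062 = 365.62 ms.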